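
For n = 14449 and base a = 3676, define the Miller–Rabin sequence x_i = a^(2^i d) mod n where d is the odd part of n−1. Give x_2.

14448

n − 1 = 14448 = 2^4 · 903, so s = 4 and d = 903.
x_0 = 3676^903 mod 14449 = 522.
x_1 = 522^2 mod 14449 = 12402.
x_2 = 12402^2 mod 14449 = 14448.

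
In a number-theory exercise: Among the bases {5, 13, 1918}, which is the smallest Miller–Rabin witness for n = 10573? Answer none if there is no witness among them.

5

n − 1 = 10572 = 2^2 · 2643, so s = 2 and d = 2643.
Base 5: x_0 = 5^2643 mod 10573 = 5307. x_0 is neither 1 nor 10572, so continue squaring. x_1 = 5307^2 mod 10573 = 8350. Reached i = s−1 = 1 without hitting −1: 5 is a Miller–Rabin witness and 10573 is composite.
Base 13: x_0 = 13^2643 mod 10573 = 8861. x_0 is neither 1 nor 10572, so continue squaring. x_1 = 8861^2 mod 10573 = 2223. Reached i = s−1 = 1 without hitting −1: 13 is a Miller–Rabin witness and 10573 is composite.
Base 1918: x_0 = 1918^2643 mod 10573 = 3708. x_0 is neither 1 nor 10572, so continue squaring. x_1 = 3708^2 mod 10573 = 4364. Reached i = s−1 = 1 without hitting −1: 1918 is a Miller–Rabin witness and 10573 is composite.
The smallest witness among the given bases is 5.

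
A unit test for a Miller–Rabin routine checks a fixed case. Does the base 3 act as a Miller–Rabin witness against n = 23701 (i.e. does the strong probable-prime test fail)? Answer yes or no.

yes

n − 1 = 23700 = 2^2 · 5925, so s = 2 and d = 5925.
x_0 = 3^5925 mod 23701 = 14430.
x_0 is neither 1 nor 23700, so continue squaring.
x_1 = 14430^2 mod 23701 = 11615.
Reached i = s−1 = 1 without hitting −1: 3 is a Miller–Rabin witness and 23701 is composite.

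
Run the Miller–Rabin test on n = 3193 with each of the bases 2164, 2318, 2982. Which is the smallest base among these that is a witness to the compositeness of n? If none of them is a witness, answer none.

2318

n − 1 = 3192 = 2^3 · 399, so s = 3 and d = 399.
Base 2164: x_0 = 2164^399 mod 3193 = 1. x_0 = 1, so 2164 is not a witness.
Base 2318: x_0 = 2318^399 mod 3193 = 1542. x_0 is neither 1 nor 3192, so continue squaring. x_1 = 1542^2 mod 3193 = 2172. x_2 = 2172^2 mod 3193 = 1523. Reached i = s−1 = 2 without hitting −1: 2318 is a Miller–Rabin witness and 3193 is composite.
Base 2982: x_0 = 2982^399 mod 3193 = 1611. x_0 is neither 1 nor 3192, so continue squaring. x_1 = 1611^2 mod 3193 = 2605. x_2 = 2605^2 mod 3193 = 900. Reached i = s−1 = 2 without hitting −1: 2982 is a Miller–Rabin witness and 3193 is composite.
The smallest witness among the given bases is 2318.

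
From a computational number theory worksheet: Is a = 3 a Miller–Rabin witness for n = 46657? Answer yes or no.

yes

n − 1 = 46656 = 2^6 · 729, so s = 6 and d = 729.
Repeated squaring mod 46657: 3^1 ≡ 3, 3^2 ≡ 9, 3^4 ≡ 81, 3^8 ≡ 6561, 3^16 ≡ 28967, 3^32 ≡ 7601, 3^64 ≡ 13835, 3^128 ≡ 20211, 3^256 ≡ 2486, 3^512 ≡ 21472.
729 = 512 + 128 + 64 + 16 + 8 + 1, so 3^729 ≡ 21472·20211·13835·28967·6561·3 ≡ 19683 (mod 46657).
x_0 = 3^729 mod 46657 = 19683.
x_0 is neither 1 nor 46656, so continue squaring.
x_1 = 19683^2 mod 46657 = 27418.
x_2 = 27418^2 mod 46657 = 9140.
x_3 = 9140^2 mod 46657 = 23570.
x_4 = 23570^2 mod 46657 = 1.
x_4 = 1 but x_3 ≠ ±1, a nontrivial square root of 1 — 3 is a witness and 46657 is composite.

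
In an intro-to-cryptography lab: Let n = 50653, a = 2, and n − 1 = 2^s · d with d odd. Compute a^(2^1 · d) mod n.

n − 1 = 50652 = 2^2 · 12663, so s = 2 and d = 12663.
x_0 = 2^12663 mod 50653 = 26868.
x_1 = 26868^2 mod 50653 = 33521.

33521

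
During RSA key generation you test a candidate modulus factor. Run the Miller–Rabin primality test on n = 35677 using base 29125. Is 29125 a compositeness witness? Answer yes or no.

no

n − 1 = 35676 = 2^2 · 8919, so s = 2 and d = 8919.
x_0 = 29125^8919 mod 35677 = 24442.
x_0 is neither 1 nor 35676, so continue squaring.
x_1 = 24442^2 mod 35677 = 35676.
x_1 ≡ −1, so 29125 is not a witness.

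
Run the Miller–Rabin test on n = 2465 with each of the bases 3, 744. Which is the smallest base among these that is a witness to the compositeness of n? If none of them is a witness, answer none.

3

n − 1 = 2464 = 2^5 · 77, so s = 5 and d = 77.
Base 3: x_0 = 3^77 mod 2465 = 2018. x_0 is neither 1 nor 2464, so continue squaring. x_1 = 2018^2 mod 2465 = 144. x_2 = 144^2 mod 2465 = 1016. x_3 = 1016^2 mod 2465 = 1886. x_4 = 1886^2 mod 2465 = 1. x_4 = 1 but x_3 ≠ ±1, a nontrivial square root of 1 — 3 is a witness and 2465 is composite.
Base 744: x_0 = 744^77 mod 2465 = 829. x_0 is neither 1 nor 2464, so continue squaring. x_1 = 829^2 mod 2465 = 1971. x_2 = 1971^2 mod 2465 = 1. x_2 = 1 but x_1 ≠ ±1, a nontrivial square root of 1 — 744 is a witness and 2465 is composite.
The smallest witness among the given bases is 3.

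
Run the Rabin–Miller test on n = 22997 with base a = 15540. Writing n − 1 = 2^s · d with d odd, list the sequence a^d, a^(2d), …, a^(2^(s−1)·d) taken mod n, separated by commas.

n − 1 = 22996 = 2^2 · 5749, so s = 2 and d = 5749.
x_0 = 15540^5749 mod 22997 = 3177.
x_1 = 3177^2 mod 22997 = 20643.

3177, 20643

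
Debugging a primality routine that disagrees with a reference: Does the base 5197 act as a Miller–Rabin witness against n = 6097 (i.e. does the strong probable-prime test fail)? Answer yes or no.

no

n − 1 = 6096 = 2^4 · 381, so s = 4 and d = 381.
Repeated squaring mod 6097: 5197^1 ≡ 5197, 5197^2 ≡ 5196, 5197^4 ≡ 900, 5197^8 ≡ 5196, 5197^16 ≡ 900, 5197^32 ≡ 5196, 5197^64 ≡ 900, 5197^128 ≡ 5196, 5197^256 ≡ 900.
381 = 256 + 64 + 32 + 16 + 8 + 4 + 1, so 5197^381 ≡ 900·900·5196·900·5196·900·5197 ≡ 6096 (mod 6097).
x_0 = 5197^381 mod 6097 = 6096.
x_0 = 6096 ≡ −1, so 5197 is not a witness.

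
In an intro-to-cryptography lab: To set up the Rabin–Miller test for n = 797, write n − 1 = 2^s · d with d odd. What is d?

199

Halving: 796 → 398 → 199; 199 is odd.
So 796 = 2^2 · 199.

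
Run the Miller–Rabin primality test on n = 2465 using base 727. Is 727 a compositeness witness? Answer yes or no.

no

n − 1 = 2464 = 2^5 · 77, so s = 5 and d = 77.
Repeated squaring mod 2465: 727^1 ≡ 727, 727^2 ≡ 1019, 727^4 ≡ 596, 727^8 ≡ 256, 727^16 ≡ 1446, 727^32 ≡ 596, 727^64 ≡ 256.
77 = 64 + 8 + 4 + 1, so 727^77 ≡ 256·256·596·727 ≡ 1322 (mod 2465).
x_0 = 727^77 mod 2465 = 1322.
x_0 is neither 1 nor 2464, so continue squaring.
x_1 = 1322^2 mod 2465 = 2464.
x_1 ≡ −1, so 727 is not a witness.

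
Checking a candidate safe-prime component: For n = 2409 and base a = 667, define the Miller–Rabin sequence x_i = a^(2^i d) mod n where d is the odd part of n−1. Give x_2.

2335

n − 1 = 2408 = 2^3 · 301, so s = 3 and d = 301.
x_0 = 667^301 mod 2409 = 1888.
x_1 = 1888^2 mod 2409 = 1633.
x_2 = 1633^2 mod 2409 = 2335.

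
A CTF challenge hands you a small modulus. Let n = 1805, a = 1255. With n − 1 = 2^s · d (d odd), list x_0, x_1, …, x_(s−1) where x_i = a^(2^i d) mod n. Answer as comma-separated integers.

n − 1 = 1804 = 2^2 · 451, so s = 2 and d = 451.
x_0 = 1255^451 mod 1805 = 590.
x_1 = 590^2 mod 1805 = 1540.

590, 1540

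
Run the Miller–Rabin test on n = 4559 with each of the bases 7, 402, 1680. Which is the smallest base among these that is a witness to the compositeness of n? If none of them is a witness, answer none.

n − 1 = 4558 = 2^1 · 2279, so s = 1 and d = 2279.
Base 7: x_0 = 7^2279 mod 4559 = 4091. x_0 ∉ {1, 4558} and s = 1, so 7 is a Miller–Rabin witness and 4559 is composite.
Base 402: x_0 = 402^2279 mod 4559 = 1204. x_0 ∉ {1, 4558} and s = 1, so 402 is a Miller–Rabin witness and 4559 is composite.
Base 1680: x_0 = 1680^2279 mod 4559 = 2159. x_0 ∉ {1, 4558} and s = 1, so 1680 is a Miller–Rabin witness and 4559 is composite.
The smallest witness among the given bases is 7.

7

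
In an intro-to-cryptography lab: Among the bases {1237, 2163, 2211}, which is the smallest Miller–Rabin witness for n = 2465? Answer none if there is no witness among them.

n − 1 = 2464 = 2^5 · 77, so s = 5 and d = 77.
Base 1237: x_0 = 1237^77 mod 2465 = 1322. x_0 is neither 1 nor 2464, so continue squaring. x_1 = 1322^2 mod 2465 = 2464. x_1 ≡ −1, so 1237 is not a witness.
Base 2163: x_0 = 2163^77 mod 2465 = 2163. x_0 is neither 1 nor 2464, so continue squaring. x_1 = 2163^2 mod 2465 = 2464. x_1 ≡ −1, so 2163 is not a witness.
Base 2211: x_0 = 2211^77 mod 2465 = 1. x_0 = 1, so 2211 is not a witness.
No listed base is a witness for 2465.

none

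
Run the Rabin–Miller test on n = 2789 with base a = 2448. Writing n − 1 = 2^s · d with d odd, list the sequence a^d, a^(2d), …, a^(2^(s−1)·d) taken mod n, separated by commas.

2788, 1

n − 1 = 2788 = 2^2 · 697, so s = 2 and d = 697.
x_0 = 2448^697 mod 2789 = 2788.
x_1 = 2788^2 mod 2789 = 1.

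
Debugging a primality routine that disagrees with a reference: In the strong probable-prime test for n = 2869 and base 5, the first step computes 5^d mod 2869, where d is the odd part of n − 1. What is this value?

2363

n − 1 = 2868 = 2^2 · 717, so s = 2 and d = 717.
5^717 mod 2869 = 2363.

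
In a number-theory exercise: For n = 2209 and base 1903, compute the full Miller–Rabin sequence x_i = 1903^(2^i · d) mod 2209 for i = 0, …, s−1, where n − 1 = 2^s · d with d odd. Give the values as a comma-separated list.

704, 800, 1599, 988, 1975

n − 1 = 2208 = 2^5 · 69, so s = 5 and d = 69.
x_0 = 1903^69 mod 2209 = 704.
x_1 = 704^2 mod 2209 = 800.
x_2 = 800^2 mod 2209 = 1599.
x_3 = 1599^2 mod 2209 = 988.
x_4 = 988^2 mod 2209 = 1975.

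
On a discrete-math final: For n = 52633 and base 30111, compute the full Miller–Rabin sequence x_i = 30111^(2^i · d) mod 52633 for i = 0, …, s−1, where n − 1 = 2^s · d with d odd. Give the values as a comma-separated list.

22968, 41098, 1

n − 1 = 52632 = 2^3 · 6579, so s = 3 and d = 6579.
x_0 = 30111^6579 mod 52633 = 22968.
x_1 = 22968^2 mod 52633 = 41098.
x_2 = 41098^2 mod 52633 = 1.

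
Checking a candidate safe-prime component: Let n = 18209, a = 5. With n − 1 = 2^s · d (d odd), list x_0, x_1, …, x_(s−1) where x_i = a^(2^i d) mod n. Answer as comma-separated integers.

11824, 16483, 11009, 17186, 8616

n − 1 = 18208 = 2^5 · 569, so s = 5 and d = 569.
x_0 = 5^569 mod 18209 = 11824.
x_1 = 11824^2 mod 18209 = 16483.
x_2 = 16483^2 mod 18209 = 11009.
x_3 = 11009^2 mod 18209 = 17186.
x_4 = 17186^2 mod 18209 = 8616.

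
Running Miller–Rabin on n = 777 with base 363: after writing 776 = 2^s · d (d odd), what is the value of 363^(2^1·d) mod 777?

n − 1 = 776 = 2^3 · 97, so s = 3 and d = 97.
By repeated squaring, 363^97 ≡ 447 (mod 777).
x_0 = 447.
x_1 = 447^2 mod 777 = 120.

120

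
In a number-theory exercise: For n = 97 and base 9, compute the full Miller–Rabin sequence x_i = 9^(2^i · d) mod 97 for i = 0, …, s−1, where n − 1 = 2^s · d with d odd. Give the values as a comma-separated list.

n − 1 = 96 = 2^5 · 3, so s = 5 and d = 3.
x_0 = 9^3 mod 97 = 50.
x_1 = 50^2 mod 97 = 75.
x_2 = 75^2 mod 97 = 96.
x_3 = 96^2 mod 97 = 1.
x_4 = 1^2 mod 97 = 1.

50, 75, 96, 1, 1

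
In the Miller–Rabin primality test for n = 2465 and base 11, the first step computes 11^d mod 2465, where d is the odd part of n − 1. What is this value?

n − 1 = 2464 = 2^5 · 77, so s = 5 and d = 77.
11^77 mod 2465 = 1061.

1061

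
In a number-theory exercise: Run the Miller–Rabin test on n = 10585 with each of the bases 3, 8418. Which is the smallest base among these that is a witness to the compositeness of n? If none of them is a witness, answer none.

none

n − 1 = 10584 = 2^3 · 1323, so s = 3 and d = 1323.
Base 3: x_0 = 3^1323 mod 10585 = 8422. x_0 is neither 1 nor 10584, so continue squaring. x_1 = 8422^2 mod 10585 = 10584. x_1 ≡ −1, so 3 is not a witness.
Base 8418: x_0 = 8418^1323 mod 10585 = 9152. x_0 is neither 1 nor 10584, so continue squaring. x_1 = 9152^2 mod 10585 = 10584. x_1 ≡ −1, so 8418 is not a witness.
No listed base is a witness for 10585.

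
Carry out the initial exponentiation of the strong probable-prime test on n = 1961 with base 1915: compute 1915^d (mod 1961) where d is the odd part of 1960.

252

n − 1 = 1960 = 2^3 · 245, so s = 3 and d = 245.
1915^245 mod 1961 = 252.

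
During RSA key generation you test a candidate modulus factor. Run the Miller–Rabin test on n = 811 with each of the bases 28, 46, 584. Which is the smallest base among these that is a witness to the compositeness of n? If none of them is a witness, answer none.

n − 1 = 810 = 2^1 · 405, so s = 1 and d = 405.
Base 28: x_0 = 28^405 mod 811 = 1. x_0 = 1, so 28 is not a witness.
Base 46: x_0 = 46^405 mod 811 = 1. x_0 = 1, so 46 is not a witness.
Base 584: x_0 = 584^405 mod 811 = 810. x_0 = 810 ≡ −1, so 584 is not a witness.
No listed base is a witness for 811.

none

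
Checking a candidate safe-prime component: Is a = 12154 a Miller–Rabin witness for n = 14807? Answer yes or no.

n − 1 = 14806 = 2^1 · 7403, so s = 1 and d = 7403.
x_0 = 12154^7403 mod 14807 = 14806.
x_0 = 14806 ≡ −1, so 12154 is not a witness.

no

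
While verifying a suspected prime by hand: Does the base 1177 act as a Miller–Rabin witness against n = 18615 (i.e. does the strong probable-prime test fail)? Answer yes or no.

yes

n − 1 = 18614 = 2^1 · 9307, so s = 1 and d = 9307.
Repeated squaring mod 18615: 1177^1 ≡ 1177, 1177^2 ≡ 7819, 1177^4 ≡ 5101, 1177^8 ≡ 15046, 1177^16 ≡ 5101, 1177^32 ≡ 15046, 1177^64 ≡ 5101, 1177^128 ≡ 15046, 1177^256 ≡ 5101, 1177^512 ≡ 15046, 1177^1024 ≡ 5101, 1177^2048 ≡ 15046, 1177^4096 ≡ 5101, 1177^8192 ≡ 15046.
9307 = 8192 + 1024 + 64 + 16 + 8 + 2 + 1, so 1177^9307 ≡ 15046·5101·5101·5101·15046·7819·1177 ≡ 2053 (mod 18615).
x_0 = 1177^9307 mod 18615 = 2053.
x_0 ∉ {1, 18614} and s = 1, so 1177 is a Miller–Rabin witness and 18615 is composite.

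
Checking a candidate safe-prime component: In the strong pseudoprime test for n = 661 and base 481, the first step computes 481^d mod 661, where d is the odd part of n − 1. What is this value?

n − 1 = 660 = 2^2 · 165, so s = 2 and d = 165.
481^165 mod 661 = 660.

660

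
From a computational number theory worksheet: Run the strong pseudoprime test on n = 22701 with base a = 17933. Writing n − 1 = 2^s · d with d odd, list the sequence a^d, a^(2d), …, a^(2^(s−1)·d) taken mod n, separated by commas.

n − 1 = 22700 = 2^2 · 5675, so s = 2 and d = 5675.
x_0 = 17933^5675 mod 22701 = 20621.
x_1 = 20621^2 mod 22701 = 13210.

20621, 13210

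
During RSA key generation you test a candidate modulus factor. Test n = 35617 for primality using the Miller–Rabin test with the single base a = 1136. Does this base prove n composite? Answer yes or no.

n − 1 = 35616 = 2^5 · 1113, so s = 5 and d = 1113.
Repeated squaring mod 35617: 1136^1 ≡ 1136, 1136^2 ≡ 8284, 1136^4 ≡ 26314, 1136^8 ≡ 32116, 1136^16 ≡ 4753, 1136^32 ≡ 9831, 1136^64 ≡ 19640, 1136^128 ≡ 33107, 1136^256 ≡ 31508, 1136^512 ≡ 1423, 1136^1024 ≡ 30377.
1113 = 1024 + 64 + 16 + 8 + 1, so 1136^1113 ≡ 30377·19640·4753·32116·1136 ≡ 11617 (mod 35617).
x_0 = 1136^1113 mod 35617 = 11617.
x_0 is neither 1 nor 35616, so continue squaring.
x_1 = 11617^2 mod 35617 = 1876.
x_2 = 1876^2 mod 35617 = 28910.
x_3 = 28910^2 mod 35617 = 35195.
x_4 = 35195^2 mod 35617 = 35616.
x_4 ≡ −1, so 1136 is not a witness.

no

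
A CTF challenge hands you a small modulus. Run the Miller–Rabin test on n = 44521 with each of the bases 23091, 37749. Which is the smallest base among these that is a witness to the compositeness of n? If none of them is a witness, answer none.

n − 1 = 44520 = 2^3 · 5565, so s = 3 and d = 5565.
Base 23091: x_0 = 23091^5565 mod 44521 = 44520. x_0 = 44520 ≡ −1, so 23091 is not a witness.
Base 37749: x_0 = 37749^5565 mod 44521 = 15402. x_0 is neither 1 nor 44520, so continue squaring. x_1 = 15402^2 mod 44521 = 13716. x_2 = 13716^2 mod 44521 = 27431. Reached i = s−1 = 2 without hitting −1: 37749 is a Miller–Rabin witness and 44521 is composite.
The smallest witness among the given bases is 37749.

37749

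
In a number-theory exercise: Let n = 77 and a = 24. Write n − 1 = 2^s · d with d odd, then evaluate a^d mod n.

n − 1 = 76 = 2^2 · 19, so s = 2 and d = 19.
Repeated squaring mod 77: 24^1 ≡ 24, 24^2 ≡ 37, 24^4 ≡ 60, 24^8 ≡ 58, 24^16 ≡ 53.
19 = 16 + 2 + 1, so 24^19 ≡ 53·37·24 ≡ 17 (mod 77).

17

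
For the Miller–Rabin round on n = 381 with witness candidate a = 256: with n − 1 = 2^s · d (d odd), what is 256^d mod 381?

16

n − 1 = 380 = 2^2 · 95, so s = 2 and d = 95.
Repeated squaring mod 381: 256^1 ≡ 256, 256^2 ≡ 4, 256^4 ≡ 16, 256^8 ≡ 256, 256^16 ≡ 4, 256^32 ≡ 16, 256^64 ≡ 256.
95 = 64 + 16 + 8 + 4 + 2 + 1, so 256^95 ≡ 256·4·256·16·4·256 ≡ 16 (mod 381).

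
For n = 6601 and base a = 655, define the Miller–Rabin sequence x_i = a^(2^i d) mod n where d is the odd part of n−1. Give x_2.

1

n − 1 = 6600 = 2^3 · 825, so s = 3 and d = 825.
x_0 = 655^825 mod 6601 = 5657.
x_1 = 5657^2 mod 6601 = 1.
x_2 = 1^2 mod 6601 = 1.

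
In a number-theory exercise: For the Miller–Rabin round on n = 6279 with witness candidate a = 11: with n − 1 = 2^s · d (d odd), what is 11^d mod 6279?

3161

n − 1 = 6278 = 2^1 · 3139, so s = 1 and d = 3139.
11^3139 mod 6279 = 3161.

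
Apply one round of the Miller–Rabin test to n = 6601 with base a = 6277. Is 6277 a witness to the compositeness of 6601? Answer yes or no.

n − 1 = 6600 = 2^3 · 825, so s = 3 and d = 825.
By repeated squaring, 6277^825 ≡ 6600 (mod 6601).
x_0 = 6277^825 mod 6601 = 6600.
x_0 = 6600 ≡ −1, so 6277 is not a witness.

no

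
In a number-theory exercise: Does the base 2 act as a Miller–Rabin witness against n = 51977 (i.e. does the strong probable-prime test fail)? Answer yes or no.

n − 1 = 51976 = 2^3 · 6497, so s = 3 and d = 6497.
Repeated squaring mod 51977: 2^1 ≡ 2, 2^2 ≡ 4, 2^4 ≡ 16, 2^8 ≡ 256, 2^16 ≡ 13559, 2^32 ≡ 3832, 2^64 ≡ 26710, 2^128 ≡ 39775, 2^256 ≡ 26676, 2^512 ≡ 43846, 2^1024 ≡ 50394, 2^2048 ≡ 10993, 2^4096 ≡ 51501.
6497 = 4096 + 2048 + 256 + 64 + 32 + 1, so 2^6497 ≡ 51501·10993·26676·26710·3832·2 ≡ 1 (mod 51977).
x_0 = 2^6497 mod 51977 = 1.
x_0 = 1, so 2 is not a witness.

no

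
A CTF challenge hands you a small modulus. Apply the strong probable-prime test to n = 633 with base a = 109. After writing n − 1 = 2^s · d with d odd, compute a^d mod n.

n − 1 = 632 = 2^3 · 79, so s = 3 and d = 79.
109^79 mod 633 = 193.

193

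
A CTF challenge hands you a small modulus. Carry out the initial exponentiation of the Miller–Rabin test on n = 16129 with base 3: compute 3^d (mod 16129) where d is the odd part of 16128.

12318

n − 1 = 16128 = 2^8 · 63, so s = 8 and d = 63.
3^63 mod 16129 = 12318.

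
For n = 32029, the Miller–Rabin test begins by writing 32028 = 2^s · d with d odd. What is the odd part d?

Halving: 32028 → 16014 → 8007; 8007 is odd.
So 32028 = 2^2 · 8007.

8007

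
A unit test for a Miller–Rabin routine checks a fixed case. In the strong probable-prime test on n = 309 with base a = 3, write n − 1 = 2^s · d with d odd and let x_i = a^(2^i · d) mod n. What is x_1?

306

n − 1 = 308 = 2^2 · 77, so s = 2 and d = 77.
Repeated squaring mod 309: 3^1 ≡ 3, 3^2 ≡ 9, 3^4 ≡ 81, 3^8 ≡ 72, 3^16 ≡ 240, 3^32 ≡ 126, 3^64 ≡ 117.
77 = 64 + 8 + 4 + 1, so 3^77 ≡ 117·72·81·3 ≡ 216 (mod 309).
x_0 = 216.
x_1 = 216^2 mod 309 = 306.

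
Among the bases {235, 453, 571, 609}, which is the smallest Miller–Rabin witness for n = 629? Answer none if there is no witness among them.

235

n − 1 = 628 = 2^2 · 157, so s = 2 and d = 157.
Base 235: x_0 = 235^157 mod 629 = 56. x_0 is neither 1 nor 628, so continue squaring. x_1 = 56^2 mod 629 = 620. Reached i = s−1 = 1 without hitting −1: 235 is a Miller–Rabin witness and 629 is composite.
Base 453: x_0 = 453^157 mod 629 = 160. x_0 is neither 1 nor 628, so continue squaring. x_1 = 160^2 mod 629 = 440. Reached i = s−1 = 1 without hitting −1: 453 is a Miller–Rabin witness and 629 is composite.
Base 571: x_0 = 571^157 mod 629 = 453. x_0 is neither 1 nor 628, so continue squaring. x_1 = 453^2 mod 629 = 155. Reached i = s−1 = 1 without hitting −1: 571 is a Miller–Rabin witness and 629 is composite.
Base 609: x_0 = 609^157 mod 629 = 294. x_0 is neither 1 nor 628, so continue squaring. x_1 = 294^2 mod 629 = 263. Reached i = s−1 = 1 without hitting −1: 609 is a Miller–Rabin witness and 629 is composite.
The smallest witness among the given bases is 235.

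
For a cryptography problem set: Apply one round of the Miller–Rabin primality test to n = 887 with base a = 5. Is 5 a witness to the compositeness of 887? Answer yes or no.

n − 1 = 886 = 2^1 · 443, so s = 1 and d = 443.
x_0 = 5^443 mod 887 = 886.
x_0 = 886 ≡ −1, so 5 is not a witness.

no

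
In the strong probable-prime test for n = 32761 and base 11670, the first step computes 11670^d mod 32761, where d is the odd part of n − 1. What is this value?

27712

n − 1 = 32760 = 2^3 · 4095, so s = 3 and d = 4095.
Repeated squaring mod 32761: 11670^1 ≡ 11670, 11670^2 ≡ 1423, 11670^4 ≡ 26508, 11670^8 ≡ 16136, 11670^16 ≡ 18829, 11670^32 ≡ 24460, 11670^64 ≡ 10218, 11670^128 ≡ 30978, 11670^256 ≡ 1272, 11670^512 ≡ 12695, 11670^1024 ≡ 11666, 11670^2048 ≡ 6362.
4095 = 2048 + 1024 + 512 + 256 + 128 + 64 + 32 + 16 + 8 + 4 + 2 + 1, so 11670^4095 ≡ 6362·11666·12695·1272·30978·10218·24460·18829·16136·26508·1423·11670 ≡ 27712 (mod 32761).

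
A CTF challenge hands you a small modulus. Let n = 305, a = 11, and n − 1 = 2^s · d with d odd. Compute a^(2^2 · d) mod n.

1

n − 1 = 304 = 2^4 · 19, so s = 4 and d = 19.
Repeated squaring mod 305: 11^1 ≡ 11, 11^2 ≡ 121, 11^4 ≡ 1, 11^8 ≡ 1, 11^16 ≡ 1.
19 = 16 + 2 + 1, so 11^19 ≡ 1·121·11 ≡ 111 (mod 305).
x_0 = 111.
x_1 = 111^2 mod 305 = 121.
x_2 = 121^2 mod 305 = 1.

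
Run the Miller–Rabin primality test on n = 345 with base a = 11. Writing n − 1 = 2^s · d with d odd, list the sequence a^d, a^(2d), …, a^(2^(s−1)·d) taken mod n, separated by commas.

251, 211, 16

n − 1 = 344 = 2^3 · 43, so s = 3 and d = 43.
x_0 = 11^43 mod 345 = 251.
x_1 = 251^2 mod 345 = 211.
x_2 = 211^2 mod 345 = 16.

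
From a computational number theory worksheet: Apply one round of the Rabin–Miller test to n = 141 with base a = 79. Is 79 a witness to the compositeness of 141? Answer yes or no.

n − 1 = 140 = 2^2 · 35, so s = 2 and d = 35.
x_0 = 79^35 mod 141 = 28.
x_0 is neither 1 nor 140, so continue squaring.
x_1 = 28^2 mod 141 = 79.
Reached i = s−1 = 1 without hitting −1: 79 is a Miller–Rabin witness and 141 is composite.

yes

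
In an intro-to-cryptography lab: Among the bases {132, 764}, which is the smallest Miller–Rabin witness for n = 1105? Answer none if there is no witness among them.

n − 1 = 1104 = 2^4 · 69, so s = 4 and d = 69.
Base 132: x_0 = 132^69 mod 1105 = 642. x_0 is neither 1 nor 1104, so continue squaring. x_1 = 642^2 mod 1105 = 1104. x_1 ≡ −1, so 132 is not a witness.
Base 764: x_0 = 764^69 mod 1105 = 1104. x_0 = 1104 ≡ −1, so 764 is not a witness.
No listed base is a witness for 1105.

none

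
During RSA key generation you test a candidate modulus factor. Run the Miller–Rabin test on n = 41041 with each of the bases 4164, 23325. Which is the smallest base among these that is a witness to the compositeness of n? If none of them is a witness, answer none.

n − 1 = 41040 = 2^4 · 2565, so s = 4 and d = 2565.
Base 4164: x_0 = 4164^2565 mod 41041 = 41040. x_0 = 41040 ≡ −1, so 4164 is not a witness.
Base 23325: x_0 = 23325^2565 mod 41041 = 1. x_0 = 1, so 23325 is not a witness.
No listed base is a witness for 41041.

none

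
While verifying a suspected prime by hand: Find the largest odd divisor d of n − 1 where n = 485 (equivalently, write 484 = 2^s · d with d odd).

121

Halving: 484 → 242 → 121; 121 is odd.
So 484 = 2^2 · 121.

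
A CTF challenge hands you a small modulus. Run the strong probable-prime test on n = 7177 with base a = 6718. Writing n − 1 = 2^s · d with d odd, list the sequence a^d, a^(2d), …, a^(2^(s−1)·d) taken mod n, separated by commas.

n − 1 = 7176 = 2^3 · 897, so s = 3 and d = 897.
x_0 = 6718^897 mod 7177 = 6201.
x_1 = 6201^2 mod 7177 = 5212.
x_2 = 5212^2 mod 7177 = 7176.

6201, 5212, 7176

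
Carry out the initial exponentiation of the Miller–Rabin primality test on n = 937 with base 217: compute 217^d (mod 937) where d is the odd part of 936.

870

n − 1 = 936 = 2^3 · 117, so s = 3 and d = 117.
Repeated squaring mod 937: 217^1 ≡ 217, 217^2 ≡ 239, 217^4 ≡ 901, 217^8 ≡ 359, 217^16 ≡ 512, 217^32 ≡ 721, 217^64 ≡ 743.
117 = 64 + 32 + 16 + 4 + 1, so 217^117 ≡ 743·721·512·901·217 ≡ 870 (mod 937).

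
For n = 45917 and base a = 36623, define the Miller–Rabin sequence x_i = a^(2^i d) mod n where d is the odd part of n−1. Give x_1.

14890

n − 1 = 45916 = 2^2 · 11479, so s = 2 and d = 11479.
By repeated squaring, 36623^11479 ≡ 11400 (mod 45917).
x_0 = 11400.
x_1 = 11400^2 mod 45917 = 14890.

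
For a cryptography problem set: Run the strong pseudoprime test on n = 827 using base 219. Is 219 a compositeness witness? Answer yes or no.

no

n − 1 = 826 = 2^1 · 413, so s = 1 and d = 413.
x_0 = 219^413 mod 827 = 1.
x_0 = 1, so 219 is not a witness.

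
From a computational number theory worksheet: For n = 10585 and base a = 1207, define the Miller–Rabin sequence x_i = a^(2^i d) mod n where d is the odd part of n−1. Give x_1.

3769

n − 1 = 10584 = 2^3 · 1323, so s = 3 and d = 1323.
x_0 = 1207^1323 mod 10585 = 1438.
x_1 = 1438^2 mod 10585 = 3769.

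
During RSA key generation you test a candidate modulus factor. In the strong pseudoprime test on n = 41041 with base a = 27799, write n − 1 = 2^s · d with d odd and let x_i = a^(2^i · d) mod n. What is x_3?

1

n − 1 = 41040 = 2^4 · 2565, so s = 4 and d = 2565.
x_0 = 27799^2565 mod 41041 = 30997.
x_1 = 30997^2 mod 41041 = 3158.
x_2 = 3158^2 mod 41041 = 1.
x_3 = 1^2 mod 41041 = 1.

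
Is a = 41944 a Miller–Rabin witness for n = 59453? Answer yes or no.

no

n − 1 = 59452 = 2^2 · 14863, so s = 2 and d = 14863.
x_0 = 41944^14863 mod 59453 = 1.
x_0 = 1, so 41944 is not a witness.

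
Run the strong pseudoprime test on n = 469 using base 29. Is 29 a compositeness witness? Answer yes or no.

no

n − 1 = 468 = 2^2 · 117, so s = 2 and d = 117.
By repeated squaring, 29^117 ≡ 1 (mod 469).
x_0 = 29^117 mod 469 = 1.
x_0 = 1, so 29 is not a witness.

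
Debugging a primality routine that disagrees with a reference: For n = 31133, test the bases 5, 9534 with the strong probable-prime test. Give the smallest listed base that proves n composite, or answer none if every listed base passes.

n − 1 = 31132 = 2^2 · 7783, so s = 2 and d = 7783.
Base 5: x_0 = 5^7783 mod 31133 = 22379. x_0 is neither 1 nor 31132, so continue squaring. x_1 = 22379^2 mod 31133 = 14203. Reached i = s−1 = 1 without hitting −1: 5 is a Miller–Rabin witness and 31133 is composite.
Base 9534: x_0 = 9534^7783 mod 31133 = 16600. x_0 is neither 1 nor 31132, so continue squaring. x_1 = 16600^2 mod 31133 = 1817. Reached i = s−1 = 1 without hitting −1: 9534 is a Miller–Rabin witness and 31133 is composite.
The smallest witness among the given bases is 5.

5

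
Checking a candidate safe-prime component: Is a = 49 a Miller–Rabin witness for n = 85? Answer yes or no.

n − 1 = 84 = 2^2 · 21, so s = 2 and d = 21.
x_0 = 49^21 mod 85 = 19.
x_0 is neither 1 nor 84, so continue squaring.
x_1 = 19^2 mod 85 = 21.
Reached i = s−1 = 1 without hitting −1: 49 is a Miller–Rabin witness and 85 is composite.

yes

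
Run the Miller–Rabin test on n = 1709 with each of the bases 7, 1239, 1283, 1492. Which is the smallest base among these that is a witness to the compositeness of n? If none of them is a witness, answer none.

n − 1 = 1708 = 2^2 · 427, so s = 2 and d = 427.
Base 7: x_0 = 7^427 mod 1709 = 1708. x_0 = 1708 ≡ −1, so 7 is not a witness.
Base 1239: x_0 = 1239^427 mod 1709 = 1319. x_0 is neither 1 nor 1708, so continue squaring. x_1 = 1319^2 mod 1709 = 1708. x_1 ≡ −1, so 1239 is not a witness.
Base 1283: x_0 = 1283^427 mod 1709 = 1. x_0 = 1, so 1283 is not a witness.
Base 1492: x_0 = 1492^427 mod 1709 = 1. x_0 = 1, so 1492 is not a witness.
No listed base is a witness for 1709.

none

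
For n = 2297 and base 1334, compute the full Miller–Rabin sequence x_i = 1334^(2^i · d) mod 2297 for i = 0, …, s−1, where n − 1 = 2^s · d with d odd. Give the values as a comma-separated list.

n − 1 = 2296 = 2^3 · 287, so s = 3 and d = 287.
x_0 = 1334^287 mod 2297 = 890.
x_1 = 890^2 mod 2297 = 1932.
x_2 = 1932^2 mod 2297 = 2296.

890, 1932, 2296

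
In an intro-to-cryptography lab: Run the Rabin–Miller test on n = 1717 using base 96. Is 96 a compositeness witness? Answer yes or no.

n − 1 = 1716 = 2^2 · 429, so s = 2 and d = 429.
x_0 = 96^429 mod 1717 = 789.
x_0 is neither 1 nor 1716, so continue squaring.
x_1 = 789^2 mod 1717 = 967.
Reached i = s−1 = 1 without hitting −1: 96 is a Miller–Rabin witness and 1717 is composite.

yes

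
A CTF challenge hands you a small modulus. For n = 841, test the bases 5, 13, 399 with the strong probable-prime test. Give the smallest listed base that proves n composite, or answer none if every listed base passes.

5

n − 1 = 840 = 2^3 · 105, so s = 3 and d = 105.
Base 5: x_0 = 5^105 mod 841 = 376. x_0 is neither 1 nor 840, so continue squaring. x_1 = 376^2 mod 841 = 88. x_2 = 88^2 mod 841 = 175. Reached i = s−1 = 2 without hitting −1: 5 is a Miller–Rabin witness and 841 is composite.
Base 13: x_0 = 13^105 mod 841 = 753. x_0 is neither 1 nor 840, so continue squaring. x_1 = 753^2 mod 841 = 175. x_2 = 175^2 mod 841 = 349. Reached i = s−1 = 2 without hitting −1: 13 is a Miller–Rabin witness and 841 is composite.
Base 399: x_0 = 399^105 mod 841 = 521. x_0 is neither 1 nor 840, so continue squaring. x_1 = 521^2 mod 841 = 639. x_2 = 639^2 mod 841 = 436. Reached i = s−1 = 2 without hitting −1: 399 is a Miller–Rabin witness and 841 is composite.
The smallest witness among the given bases is 5.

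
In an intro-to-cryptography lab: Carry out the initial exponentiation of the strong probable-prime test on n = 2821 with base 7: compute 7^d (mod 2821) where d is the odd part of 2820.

n − 1 = 2820 = 2^2 · 705, so s = 2 and d = 705.
By repeated squaring, 7^705 ≡ 931 (mod 2821).

931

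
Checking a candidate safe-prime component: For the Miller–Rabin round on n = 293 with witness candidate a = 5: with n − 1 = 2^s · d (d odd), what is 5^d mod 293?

138

n − 1 = 292 = 2^2 · 73, so s = 2 and d = 73.
By repeated squaring, 5^73 ≡ 138 (mod 293).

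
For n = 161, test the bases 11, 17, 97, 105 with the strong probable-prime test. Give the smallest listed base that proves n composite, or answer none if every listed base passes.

n − 1 = 160 = 2^5 · 5, so s = 5 and d = 5.
Base 11: x_0 = 11^5 mod 161 = 51. x_0 is neither 1 nor 160, so continue squaring. x_1 = 51^2 mod 161 = 25. x_2 = 25^2 mod 161 = 142. x_3 = 142^2 mod 161 = 39. x_4 = 39^2 mod 161 = 72. Reached i = s−1 = 4 without hitting −1: 11 is a Miller–Rabin witness and 161 is composite.
Base 17: x_0 = 17^5 mod 161 = 159. x_0 is neither 1 nor 160, so continue squaring. x_1 = 159^2 mod 161 = 4. x_2 = 4^2 mod 161 = 16. x_3 = 16^2 mod 161 = 95. x_4 = 95^2 mod 161 = 9. Reached i = s−1 = 4 without hitting −1: 17 is a Miller–Rabin witness and 161 is composite.
Base 97: x_0 = 97^5 mod 161 = 20. x_0 is neither 1 nor 160, so continue squaring. x_1 = 20^2 mod 161 = 78. x_2 = 78^2 mod 161 = 127. x_3 = 127^2 mod 161 = 29. x_4 = 29^2 mod 161 = 36. Reached i = s−1 = 4 without hitting −1: 97 is a Miller–Rabin witness and 161 is composite.
Base 105: x_0 = 105^5 mod 161 = 119. x_0 is neither 1 nor 160, so continue squaring. x_1 = 119^2 mod 161 = 154. x_2 = 154^2 mod 161 = 49. x_3 = 49^2 mod 161 = 147. x_4 = 147^2 mod 161 = 35. Reached i = s−1 = 4 without hitting −1: 105 is a Miller–Rabin witness and 161 is composite.
The smallest witness among the given bases is 11.

11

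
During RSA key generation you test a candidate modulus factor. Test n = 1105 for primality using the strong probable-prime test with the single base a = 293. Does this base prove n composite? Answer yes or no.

n − 1 = 1104 = 2^4 · 69, so s = 4 and d = 69.
By repeated squaring, 293^69 ≡ 463 (mod 1105).
x_0 = 293^69 mod 1105 = 463.
x_0 is neither 1 nor 1104, so continue squaring.
x_1 = 463^2 mod 1105 = 1104.
x_1 ≡ −1, so 293 is not a witness.

no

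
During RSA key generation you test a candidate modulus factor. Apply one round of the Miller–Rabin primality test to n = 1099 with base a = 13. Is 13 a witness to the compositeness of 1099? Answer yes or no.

n − 1 = 1098 = 2^1 · 549, so s = 1 and d = 549.
Repeated squaring mod 1099: 13^1 ≡ 13, 13^2 ≡ 169, 13^4 ≡ 1086, 13^8 ≡ 169, 13^16 ≡ 1086, 13^32 ≡ 169, 13^64 ≡ 1086, 13^128 ≡ 169, 13^256 ≡ 1086, 13^512 ≡ 169.
549 = 512 + 32 + 4 + 1, so 13^549 ≡ 169·169·1086·13 ≡ 1098 (mod 1099).
x_0 = 13^549 mod 1099 = 1098.
x_0 = 1098 ≡ −1, so 13 is not a witness.

no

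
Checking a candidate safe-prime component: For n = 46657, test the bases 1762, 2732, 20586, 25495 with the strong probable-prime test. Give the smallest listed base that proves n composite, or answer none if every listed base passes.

n − 1 = 46656 = 2^6 · 729, so s = 6 and d = 729.
Base 1762: x_0 = 1762^729 mod 46657 = 10551. x_0 is neither 1 nor 46656, so continue squaring. x_1 = 10551^2 mod 46657 = 46656. x_1 ≡ −1, so 1762 is not a witness.
Base 2732: x_0 = 2732^729 mod 46657 = 41397. x_0 is neither 1 nor 46656, so continue squaring. x_1 = 41397^2 mod 46657 = 46656. x_1 ≡ −1, so 2732 is not a witness.
Base 20586: x_0 = 20586^729 mod 46657 = 216. x_0 is neither 1 nor 46656, so continue squaring. x_1 = 216^2 mod 46657 = 46656. x_1 ≡ −1, so 20586 is not a witness.
Base 25495: x_0 = 25495^729 mod 46657 = 36106. x_0 is neither 1 nor 46656, so continue squaring. x_1 = 36106^2 mod 46657 = 46656. x_1 ≡ −1, so 25495 is not a witness.
No listed base is a witness for 46657.

none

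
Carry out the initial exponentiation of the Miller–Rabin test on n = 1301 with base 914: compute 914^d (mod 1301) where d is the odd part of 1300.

n − 1 = 1300 = 2^2 · 325, so s = 2 and d = 325.
Repeated squaring mod 1301: 914^1 ≡ 914, 914^2 ≡ 154, 914^4 ≡ 298, 914^8 ≡ 336, 914^16 ≡ 1010, 914^32 ≡ 116, 914^64 ≡ 446, 914^128 ≡ 1164, 914^256 ≡ 555.
325 = 256 + 64 + 4 + 1, so 914^325 ≡ 555·446·298·914 ≡ 1300 (mod 1301).

1300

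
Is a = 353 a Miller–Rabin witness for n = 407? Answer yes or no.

n − 1 = 406 = 2^1 · 203, so s = 1 and d = 203.
x_0 = 353^203 mod 407 = 56.
x_0 ∉ {1, 406} and s = 1, so 353 is a Miller–Rabin witness and 407 is composite.

yes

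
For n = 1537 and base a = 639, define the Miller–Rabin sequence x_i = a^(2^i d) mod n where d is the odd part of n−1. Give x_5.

n − 1 = 1536 = 2^9 · 3, so s = 9 and d = 3.
x_0 = 639^3 mod 1537 = 610.
x_1 = 610^2 mod 1537 = 146.
x_2 = 146^2 mod 1537 = 1335.
x_3 = 1335^2 mod 1537 = 842.
x_4 = 842^2 mod 1537 = 407.
x_5 = 407^2 mod 1537 = 1190.

1190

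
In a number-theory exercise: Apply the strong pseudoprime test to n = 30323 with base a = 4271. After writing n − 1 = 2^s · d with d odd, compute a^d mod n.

30322

n − 1 = 30322 = 2^1 · 15161, so s = 1 and d = 15161.
4271^15161 mod 30323 = 30322.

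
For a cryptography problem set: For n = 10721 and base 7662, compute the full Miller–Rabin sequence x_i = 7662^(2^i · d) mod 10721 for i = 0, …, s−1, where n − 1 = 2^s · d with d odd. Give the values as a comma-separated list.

n − 1 = 10720 = 2^5 · 335, so s = 5 and d = 335.
x_0 = 7662^335 mod 10721 = 1659.
x_1 = 1659^2 mod 10721 = 7705.
x_2 = 7705^2 mod 10721 = 4848.
x_3 = 4848^2 mod 10721 = 2672.
x_4 = 2672^2 mod 10721 = 10119.

1659, 7705, 4848, 2672, 10119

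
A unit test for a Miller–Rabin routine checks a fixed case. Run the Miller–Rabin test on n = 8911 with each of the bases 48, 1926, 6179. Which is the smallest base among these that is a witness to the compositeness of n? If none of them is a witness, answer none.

1926

n − 1 = 8910 = 2^1 · 4455, so s = 1 and d = 4455.
Base 48: x_0 = 48^4455 mod 8911 = 8910. x_0 = 8910 ≡ −1, so 48 is not a witness.
Base 1926: x_0 = 1926^4455 mod 8911 = 267. x_0 ∉ {1, 8910} and s = 1, so 1926 is a Miller–Rabin witness and 8911 is composite.
Base 6179: x_0 = 6179^4455 mod 8911 = 2547. x_0 ∉ {1, 8910} and s = 1, so 6179 is a Miller–Rabin witness and 8911 is composite.
The smallest witness among the given bases is 1926.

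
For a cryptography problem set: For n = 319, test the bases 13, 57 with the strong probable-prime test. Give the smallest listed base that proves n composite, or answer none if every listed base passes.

13

n − 1 = 318 = 2^1 · 159, so s = 1 and d = 159.
Base 13: x_0 = 13^159 mod 319 = 6. x_0 ∉ {1, 318} and s = 1, so 13 is a Miller–Rabin witness and 319 is composite.
Base 57: x_0 = 57^159 mod 319 = 28. x_0 ∉ {1, 318} and s = 1, so 57 is a Miller–Rabin witness and 319 is composite.
The smallest witness among the given bases is 13.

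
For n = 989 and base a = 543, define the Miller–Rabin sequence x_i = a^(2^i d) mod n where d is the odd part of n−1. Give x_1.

n − 1 = 988 = 2^2 · 247, so s = 2 and d = 247.
Repeated squaring mod 989: 543^1 ≡ 543, 543^2 ≡ 127, 543^4 ≡ 305, 543^8 ≡ 59, 543^16 ≡ 514, 543^32 ≡ 133, 543^64 ≡ 876, 543^128 ≡ 901.
247 = 128 + 64 + 32 + 16 + 4 + 2 + 1, so 543^247 ≡ 901·876·133·514·305·127·543 ≡ 475 (mod 989).
x_0 = 475.
x_1 = 475^2 mod 989 = 133.

133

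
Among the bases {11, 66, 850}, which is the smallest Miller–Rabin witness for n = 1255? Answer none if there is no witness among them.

11

n − 1 = 1254 = 2^1 · 627, so s = 1 and d = 627.
Base 11: x_0 = 11^627 mod 1255 = 381. x_0 ∉ {1, 1254} and s = 1, so 11 is a Miller–Rabin witness and 1255 is composite.
Base 66: x_0 = 66^627 mod 1255 = 591. x_0 ∉ {1, 1254} and s = 1, so 66 is a Miller–Rabin witness and 1255 is composite.
Base 850: x_0 = 850^627 mod 1255 = 380. x_0 ∉ {1, 1254} and s = 1, so 850 is a Miller–Rabin witness and 1255 is composite.
The smallest witness among the given bases is 11.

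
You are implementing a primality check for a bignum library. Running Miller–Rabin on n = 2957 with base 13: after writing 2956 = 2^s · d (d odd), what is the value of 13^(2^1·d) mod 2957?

n − 1 = 2956 = 2^2 · 739, so s = 2 and d = 739.
x_0 = 13^739 mod 2957 = 1735.
x_1 = 1735^2 mod 2957 = 2956.

2956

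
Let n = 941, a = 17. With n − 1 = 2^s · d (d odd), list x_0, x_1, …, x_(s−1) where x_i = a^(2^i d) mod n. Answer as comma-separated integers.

n − 1 = 940 = 2^2 · 235, so s = 2 and d = 235.
x_0 = 17^235 mod 941 = 97.
x_1 = 97^2 mod 941 = 940.

97, 940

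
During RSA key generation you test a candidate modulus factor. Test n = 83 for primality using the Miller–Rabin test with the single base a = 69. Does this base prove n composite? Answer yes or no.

n − 1 = 82 = 2^1 · 41, so s = 1 and d = 41.
x_0 = 69^41 mod 83 = 1.
x_0 = 1, so 69 is not a witness.

no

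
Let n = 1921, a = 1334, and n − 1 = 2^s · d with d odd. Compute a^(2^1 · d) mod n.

1211

n − 1 = 1920 = 2^7 · 15, so s = 7 and d = 15.
x_0 = 1334^15 mod 1921 = 1817.
x_1 = 1817^2 mod 1921 = 1211.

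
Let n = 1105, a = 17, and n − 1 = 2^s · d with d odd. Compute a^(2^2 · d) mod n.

n − 1 = 1104 = 2^4 · 69, so s = 4 and d = 69.
x_0 = 17^69 mod 1105 = 272.
x_1 = 272^2 mod 1105 = 1054.
x_2 = 1054^2 mod 1105 = 391.

391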